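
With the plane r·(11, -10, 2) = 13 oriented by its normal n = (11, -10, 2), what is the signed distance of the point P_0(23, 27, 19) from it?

8/15

n·P_0 − 13 = 8.
|n| = 15, so the signed distance is 8/15.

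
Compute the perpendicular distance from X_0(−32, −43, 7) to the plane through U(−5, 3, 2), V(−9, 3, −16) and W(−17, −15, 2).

UV = (−4, 0, −18) and UW = (−12, −18, 0), so a normal is n = UV × UW = (−324, 216, 72).
d = |(-324)·(-32) + 216·(-43) + 72·7 − 2412| / √(104976 + 46656 + 5184) = |-828| / 396 = 23/11.

23/11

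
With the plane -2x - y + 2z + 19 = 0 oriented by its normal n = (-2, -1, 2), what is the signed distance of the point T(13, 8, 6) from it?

n·T − (-19) = -3.
|n| = 3, so the signed distance is -3/3 = -1.

-1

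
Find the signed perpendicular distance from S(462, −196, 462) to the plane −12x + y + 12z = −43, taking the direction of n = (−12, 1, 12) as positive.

-9

n·S − (-43) = -153.
|n| = 17, so the signed distance is -153/17 = -9.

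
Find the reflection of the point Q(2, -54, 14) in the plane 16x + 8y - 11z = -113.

n = (16, 8, -11), |n|² = 441, n·Q − (-113) = -441, so t = -441/441 = -1.
Foot F = Q − (-1)·n = (18, -46, 3); the reflection is 2F − Q = (34, -38, -8).

(34, -38, -8)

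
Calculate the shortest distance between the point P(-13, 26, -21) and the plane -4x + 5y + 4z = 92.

2√57/19

d = |(-4)·(-13) + 5·26 + 4·(-21) − 92| / √(16 + 25 + 16) = |6| / √57 = 2√57/19.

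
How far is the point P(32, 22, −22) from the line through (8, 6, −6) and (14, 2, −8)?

12√6

A direction vector is d = (6, −4, −2).
AP = (24, 16, −16), and AP × d = (−96, −48, −192).
|AP × d|² = 48384 and |d|² = 56, so the distance is √(48384/56) = √864 = 12√6.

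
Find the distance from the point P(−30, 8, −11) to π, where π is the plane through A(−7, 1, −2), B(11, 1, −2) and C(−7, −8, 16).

AB = (18, 0, 0) and AC = (0, −9, 18), so a normal is n = AB × AC = (0, −324, −162).
n = (0, −324, −162); n·P − 0 = -810; |n| = 162√5; distance = 810/(162√5) = √5.

√5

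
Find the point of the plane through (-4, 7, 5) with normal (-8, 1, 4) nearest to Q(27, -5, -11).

(-5, -1, 5)

n = (-8, 1, 4), |n|² = 81, and n·Q − 59 = -324.
t = -324/81 = -4, so the foot is Q − t·n = (27, -5, -11) − (-4)·(-8, 1, 4) = (-5, -1, 5).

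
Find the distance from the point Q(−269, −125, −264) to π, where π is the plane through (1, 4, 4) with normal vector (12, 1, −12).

9

The plane has equation n·(r − (1, 4, 4)) = 0, i.e. n·r = -32.
d = |12·(-269) + 1·(-125) + (-12)·(-264) − (-32)| / √(144 + 1 + 144) = |-153| / 17 = 9.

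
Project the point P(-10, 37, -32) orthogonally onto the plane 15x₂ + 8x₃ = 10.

(-10, 22, -40)

n = (0, 15, 8), |n|² = 289, and n·P − 10 = 289.
t = 289/289 = 1, so the foot is P − t·n = (-10, 37, -32) − 1·(0, 15, 8) = (-10, 22, -40).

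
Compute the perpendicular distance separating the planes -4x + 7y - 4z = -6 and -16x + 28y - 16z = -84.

Divide the second equation by 4 to match normals: -4x + 7y - 4z = -21.
Both planes have normal n = (-4, 7, -4), |n| = 9. Any point on the first plane is at distance |(-21) − (-6)|/|n| = 15/9 = 5/3 from the second.

5/3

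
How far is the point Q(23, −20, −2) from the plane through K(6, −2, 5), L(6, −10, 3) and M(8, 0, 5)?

7√2/6

KL = (0, −8, −2) and KM = (2, 2, 0), so a normal is n = KL × KM = (4, −4, 16).
Then n·(23, −20, −2) − 112 = 28.
|n| = √(16 + 16 + 256) = 12√2, so the distance is |28|/(12√2) = 7/(3√2).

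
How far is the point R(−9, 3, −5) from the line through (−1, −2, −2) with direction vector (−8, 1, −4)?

Direction vector d = (−8, 1, −4).
AP = (−8, 5, −3); AP·d = 81, |AP|² = 98, |d|² = 81.
distance² = |AP|² − (AP·d)²/|d|² = 98 − 6561/81 = 17, so the distance is √17.

√17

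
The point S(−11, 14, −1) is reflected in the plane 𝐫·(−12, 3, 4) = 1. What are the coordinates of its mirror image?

(13, 8, -9)

n = (−12, 3, 4), |n|² = 169, n·S − 1 = 169, so t = 169/169 = 1.
Foot F = S − 1·n = (1, 11, −5); the reflection is 2F − S = (13, 8, −9).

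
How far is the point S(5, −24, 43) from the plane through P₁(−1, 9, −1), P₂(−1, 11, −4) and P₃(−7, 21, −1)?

25/7

P₁P₂ = (0, 2, −3) and P₁P₃ = (−6, 12, 0), so a normal is n = P₁P₂ × P₁P₃ = (36, 18, 12).
d = |36·5 + 18·(-24) + 12·43 − 114| / √(1296 + 324 + 144) = |150| / 42 = 25/7.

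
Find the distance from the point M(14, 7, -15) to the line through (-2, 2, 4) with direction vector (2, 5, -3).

10√3

Direction vector d = (2, 5, -3).
AP = (16, 5, -19), and AP × d = (80, 10, 70).
|AP × d|² = 11400 and |d|² = 38, so the distance is √(11400/38) = √300 = 10√3.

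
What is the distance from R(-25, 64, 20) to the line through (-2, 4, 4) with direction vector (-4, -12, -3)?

Direction vector d = (-4, -12, -3).
AP = (-23, 60, 16); AP·d = -676, |AP|² = 4385, |d|² = 169.
distance² = |AP|² − (AP·d)²/|d|² = 4385 − 456976/169 = 1681, so the distance is 41.

41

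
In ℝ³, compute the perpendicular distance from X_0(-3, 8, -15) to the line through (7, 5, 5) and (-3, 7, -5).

5√2

A direction vector is d = (-10, 2, -10).
AP = (-10, 3, -20), and AP × d = (10, 100, 10).
|AP × d|² = 10200 and |d|² = 204, so the distance is √(10200/204) = √50 = 5√2.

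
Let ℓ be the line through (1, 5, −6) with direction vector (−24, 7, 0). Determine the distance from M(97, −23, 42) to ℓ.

48

Direction vector d = (−24, 7, 0).
AP = (96, −28, 48); AP·d = -2500, |AP|² = 12304, |d|² = 625.
distance² = |AP|² − (AP·d)²/|d|² = 12304 − 6250000/625 = 2304, so the distance is 48.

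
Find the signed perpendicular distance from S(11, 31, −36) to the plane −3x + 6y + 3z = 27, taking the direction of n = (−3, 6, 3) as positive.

n·S − 27 = 18.
|n| = 3√6, so the signed distance is √6.

√6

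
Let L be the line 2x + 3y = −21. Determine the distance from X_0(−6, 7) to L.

The normal to the line is n = (2, 3) with |n| = √13.
|n·X_0 − (-21)| = |9 − (-21)| = 30, so the distance is 30/√13.

30/√13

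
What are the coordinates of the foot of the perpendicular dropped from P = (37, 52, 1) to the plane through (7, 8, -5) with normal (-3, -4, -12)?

(31, 44, -23)

n = (-3, -4, -12), |n|² = 169, and n·P − 7 = -338.
t = -338/169 = -2, so the foot is P − t·n = (37, 52, 1) − (-2)·(-3, -4, -12) = (31, 44, -23).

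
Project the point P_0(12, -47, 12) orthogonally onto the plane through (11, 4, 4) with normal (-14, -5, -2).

n = (-14, -5, -2), |n|² = 225, and n·P_0 − (-182) = 225.
t = 225/225 = 1, so the foot is P_0 − t·n = (12, -47, 12) − 1·(-14, -5, -2) = (26, -42, 14).

(26, -42, 14)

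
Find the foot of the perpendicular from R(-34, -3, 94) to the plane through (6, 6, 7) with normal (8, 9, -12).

(6, 42, 34)

The perpendicular from R has direction n = (8, 9, -12): r = (-34, -3, 94) + μ(8, 9, -12).
Substitute into the plane: n·(R + μn) = 18 gives -1427 + 289μ = 18, so μ = 5.
Foot = (-34, -3, 94) + 5·(8, 9, -12) = (6, 42, 34).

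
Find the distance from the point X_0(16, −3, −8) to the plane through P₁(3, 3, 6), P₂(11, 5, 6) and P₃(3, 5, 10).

P₁P₂ = (8, 2, 0) and P₁P₃ = (0, 2, 4), so a normal is n = P₁P₂ × P₁P₃ = (8, −32, 16).
d = |8·16 + (-32)·(-3) + 16·(-8) − 24| / √(64 + 1024 + 256) = |72| / (8√21) = 3√21/7.

9/√21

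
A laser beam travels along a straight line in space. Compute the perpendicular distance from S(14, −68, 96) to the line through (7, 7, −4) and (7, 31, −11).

A direction vector is d = (0, 24, −7).
AP = (7, −75, 100); AP·d = -2500, |AP|² = 15674, |d|² = 625.
distance² = |AP|² − (AP·d)²/|d|² = 15674 − 6250000/625 = 5674, so the distance is √5674.

√5674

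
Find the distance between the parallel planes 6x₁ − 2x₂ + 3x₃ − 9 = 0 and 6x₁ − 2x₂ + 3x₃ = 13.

4/7

With common normal n = (6, −2, 3) (|n| = 7), the distance is |9 − 13|/|n| = 4/7.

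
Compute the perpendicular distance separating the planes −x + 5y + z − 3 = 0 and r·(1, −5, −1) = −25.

Divide the second equation by -1 to match normals: −x + 5y + z = 25.
With common normal n = (−1, 5, 1) (|n| = 3√3), the distance is |3 − 25|/|n| = 22/(3√3).

22√3/9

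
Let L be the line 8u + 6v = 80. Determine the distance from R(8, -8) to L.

The normal to the line is n = (8, 6) with |n| = 10.
|n·R − 80| = |16 − 80| = 64, so the distance is 64/10 = 32/5.

32/5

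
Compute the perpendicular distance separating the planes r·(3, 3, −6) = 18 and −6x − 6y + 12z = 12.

8/√6

Divide the second equation by -2 to match normals: 3x + 3y − 6z = -6.
Both planes have normal n = (3, 3, −6), |n| = 3√6. Any point on the first plane is at distance |(-6) − 18|/|n| = 24/(3√6) = 8/√6 from the second.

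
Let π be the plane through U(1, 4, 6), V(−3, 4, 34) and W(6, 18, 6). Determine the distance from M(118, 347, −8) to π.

UV = (−4, 0, 28) and UW = (5, 14, 0), so a normal is n = UV × UW = (−392, 140, −56).
n = (−392, 140, −56); n·P − (-168) = 2940; |n| = 420; distance = 2940/420 = 7.

7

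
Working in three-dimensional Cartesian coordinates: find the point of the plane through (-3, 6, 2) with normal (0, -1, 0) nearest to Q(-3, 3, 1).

(-3, 6, 1)

n = (0, -1, 0), |n|² = 1, and n·Q − (-6) = 3.
t = 3/1 = 3, so the foot is Q − t·n = (-3, 3, 1) − 3·(0, -1, 0) = (-3, 6, 1).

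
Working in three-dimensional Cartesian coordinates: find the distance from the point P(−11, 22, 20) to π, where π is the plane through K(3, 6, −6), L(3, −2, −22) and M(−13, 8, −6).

KL = (0, −8, −16) and KM = (−16, 2, 0), so a normal is n = KL × KM = (32, 256, −128).
n = (32, 256, −128); n·P − 2400 = 320; |n| = 288; distance = 320/288 = 10/9.

10/9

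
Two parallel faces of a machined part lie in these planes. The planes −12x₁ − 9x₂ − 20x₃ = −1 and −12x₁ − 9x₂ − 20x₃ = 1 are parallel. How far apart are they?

Both planes have normal n = (−12, −9, −20), |n| = 25. Any point on the first plane is at distance |1 − (-1)|/|n| = 2/25 from the second.

2/25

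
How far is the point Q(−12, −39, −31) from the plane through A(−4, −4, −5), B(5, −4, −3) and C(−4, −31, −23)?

8/11

AB = (9, 0, 2) and AC = (0, −27, −18), so a normal is n = AB × AC = (54, 162, −243).
n = (54, 162, −243); n·P − 351 = 216; |n| = 297; distance = 216/297 = 8/11.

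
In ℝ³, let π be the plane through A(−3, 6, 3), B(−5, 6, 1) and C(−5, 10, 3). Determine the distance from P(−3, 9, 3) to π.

AB = (−2, 0, −2) and AC = (−2, 4, 0), so a normal is n = AB × AC = (8, 4, −8).
d = |8·(-3) + 4·9 + (-8)·3 − (-24)| / √(64 + 16 + 64) = |12| / 12 = 1.

1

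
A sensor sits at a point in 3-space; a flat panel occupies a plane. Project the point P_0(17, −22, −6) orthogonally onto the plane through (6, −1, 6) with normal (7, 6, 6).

The perpendicular from P_0 has direction n = (7, 6, 6): r = (17, −22, −6) + λ(7, 6, 6).
Substitute into the plane: n·(P_0 + λn) = 72 gives -49 + 121λ = 72, so λ = 1.
Foot = (17, −22, −6) + 1·(7, 6, 6) = (24, −16, 0).

(24, -16, 0)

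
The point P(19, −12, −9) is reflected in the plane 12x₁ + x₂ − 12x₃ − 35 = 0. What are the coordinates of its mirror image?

(-5, -14, 15)

n = (12, 1, −12), |n|² = 289, n·P − 35 = 289, so t = 289/289 = 1.
Foot F = P − 1·n = (7, −13, 3); the reflection is 2F − P = (−5, −14, 15).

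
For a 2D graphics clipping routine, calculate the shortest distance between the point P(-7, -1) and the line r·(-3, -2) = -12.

35/√13

d = |(-3)·(-7) + (-2)·(-1) − (-12)| / √(9 + 4) = |35|/√13 = 35/√13.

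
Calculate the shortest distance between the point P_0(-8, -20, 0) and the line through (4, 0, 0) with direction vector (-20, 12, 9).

4√34

Direction vector d = (-20, 12, 9).
AP = (-12, -20, 0), and AP × d = (-180, 108, -544).
|AP × d|² = 340000 and |d|² = 625, so the distance is √(340000/625) = √544 = 4√34.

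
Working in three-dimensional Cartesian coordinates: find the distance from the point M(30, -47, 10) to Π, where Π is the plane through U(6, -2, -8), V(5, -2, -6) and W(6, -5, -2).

8

UV = (-1, 0, 2) and UW = (0, -3, 6), so a normal is n = UV × UW = (6, 6, 3).
d = |6·30 + 6·(-47) + 3·10 − 0| / √(36 + 36 + 9) = |-72| / 9 = 8.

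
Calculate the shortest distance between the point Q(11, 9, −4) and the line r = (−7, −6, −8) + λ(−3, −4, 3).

√259

Direction vector d = (−3, −4, 3).
AP = (18, 15, 4); AP·d = -102, |AP|² = 565, |d|² = 34.
distance² = |AP|² − (AP·d)²/|d|² = 565 − 10404/34 = 259, so the distance is √259.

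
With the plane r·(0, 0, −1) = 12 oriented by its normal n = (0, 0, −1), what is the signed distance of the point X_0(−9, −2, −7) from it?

n·X_0 − 12 = -5.
|n| = 1, so the signed distance is -5/1 = -5.

-5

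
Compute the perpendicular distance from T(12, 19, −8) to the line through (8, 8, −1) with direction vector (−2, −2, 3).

√33

Direction vector d = (−2, −2, 3).
AP = (4, 11, −7), and AP × d = (19, 2, 14).
|AP × d|² = 561 and |d|² = 17, so the distance is √(561/17) = √33.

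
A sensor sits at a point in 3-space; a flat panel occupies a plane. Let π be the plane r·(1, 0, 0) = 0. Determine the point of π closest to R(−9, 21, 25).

(0, 21, 25)

The perpendicular from R has direction n = (1, 0, 0): r = (−9, 21, 25) + μ(1, 0, 0).
Substitute into the plane: n·(R + μn) = 0 gives -9 + 1μ = 0, so μ = 9.
Foot = (−9, 21, 25) + 9·(1, 0, 0) = (0, 21, 25).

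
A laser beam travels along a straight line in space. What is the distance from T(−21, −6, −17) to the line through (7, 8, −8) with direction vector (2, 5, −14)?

Direction vector d = (2, 5, −14).
AP = (−28, −14, −9); AP·d = 0, |AP|² = 1061, |d|² = 225.
distance² = |AP|² − (AP·d)²/|d|² = 1061 − 0/225 = 1061, so the distance is √1061.

√1061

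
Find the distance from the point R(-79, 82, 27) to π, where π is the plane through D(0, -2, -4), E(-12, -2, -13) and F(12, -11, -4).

25/√41

DE = (-12, 0, -9) and DF = (12, -9, 0), so a normal is n = DE × DF = (-81, -108, 108).
Then n·(-79, 82, 27) - (-216) = 675.
|n| = √(6561 + 11664 + 11664) = 27√41, so the distance is |675|/(27√41) = 25√41/41.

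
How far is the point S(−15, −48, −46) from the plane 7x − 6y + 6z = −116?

Normal vector n = (7, −6, 6), and n·(−15, −48, −46) − (−116) = 23.
|n| = √(49 + 36 + 36) = 11, so the distance is |23|/11 = 23/11.

23/11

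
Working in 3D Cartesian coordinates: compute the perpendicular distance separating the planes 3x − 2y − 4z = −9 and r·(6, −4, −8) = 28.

Divide the second equation by 2 to match normals: 3x − 2y − 4z = 14.
With common normal n = (3, −2, −4) (|n| = √29), the distance is |(-9) − 14|/|n| = 23/√29.

23√29/29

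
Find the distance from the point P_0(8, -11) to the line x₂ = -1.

The normal to the line is n = (0, 1) with |n| = 1.
|n·P_0 − (-1)| = |-11 − (-1)| = 10, so the distance is 10/1 = 10.

10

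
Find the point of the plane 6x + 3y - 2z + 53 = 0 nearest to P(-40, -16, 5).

(-10, -1, -5)

The perpendicular from P has direction n = (6, 3, -2): r = (-40, -16, 5) + μ(6, 3, -2).
Substitute into the plane: n·(P + μn) = -53 gives -298 + 49μ = -53, so μ = 5.
Foot = (-40, -16, 5) + 5·(6, 3, -2) = (-10, -1, -5).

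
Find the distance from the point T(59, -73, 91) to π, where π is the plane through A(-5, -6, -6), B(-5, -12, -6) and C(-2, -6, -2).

AB = (0, -6, 0) and AC = (3, 0, 4), so a normal is n = AB × AC = (-24, 0, 18).
Then n·(59, -73, 91) - 12 = 210.
|n| = √(576 + 0 + 324) = 30, so the distance is |210|/30 = 7.

7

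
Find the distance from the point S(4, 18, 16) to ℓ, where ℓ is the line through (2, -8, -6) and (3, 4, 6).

2√2

A direction vector is d = (1, 12, 12).
AP = (2, 26, 22); AP·d = 578, |AP|² = 1164, |d|² = 289.
distance² = |AP|² − (AP·d)²/|d|² = 1164 − 334084/289 = 8, so the distance is 2√2.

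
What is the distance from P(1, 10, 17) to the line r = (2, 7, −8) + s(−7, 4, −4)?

Direction vector d = (−7, 4, −4).
AP = (−1, 3, 25); AP·d = -81, |AP|² = 635, |d|² = 81.
distance² = |AP|² − (AP·d)²/|d|² = 635 − 6561/81 = 554, so the distance is √554.

√554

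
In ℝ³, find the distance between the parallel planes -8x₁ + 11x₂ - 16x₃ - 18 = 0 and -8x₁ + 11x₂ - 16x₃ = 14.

4/21

With common normal n = (-8, 11, -16) (|n| = 21), the distance is |18 − 14|/|n| = 4/21.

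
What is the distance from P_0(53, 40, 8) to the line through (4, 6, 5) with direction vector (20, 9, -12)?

Direction vector d = (20, 9, -12).
AP = (49, 34, 3), and AP × d = (-435, 648, -239).
|AP × d|² = 666250 and |d|² = 625, so the distance is √(666250/625) = √1066.

√1066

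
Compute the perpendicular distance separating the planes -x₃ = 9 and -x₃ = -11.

20

Both planes have normal n = (0, 0, -1), |n| = 1. Any point on the first plane is at distance |(-11) − 9|/|n| = 20/1 = 20 from the second.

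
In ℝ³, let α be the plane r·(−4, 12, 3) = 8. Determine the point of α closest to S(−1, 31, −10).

The perpendicular from S has direction n = (−4, 12, 3): r = (−1, 31, −10) + λ(−4, 12, 3).
Substitute into the plane: n·(S + λn) = 8 gives 346 + 169λ = 8, so λ = -2.
Foot = (−1, 31, −10) + (-2)·(−4, 12, 3) = (7, 7, −16).

(7, 7, -16)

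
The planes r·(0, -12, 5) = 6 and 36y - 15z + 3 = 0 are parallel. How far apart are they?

5/13

Divide the second equation by -3 to match normals: -12y + 5z = 1.
With common normal n = (0, -12, 5) (|n| = 13), the distance is |6 − 1|/|n| = 5/13.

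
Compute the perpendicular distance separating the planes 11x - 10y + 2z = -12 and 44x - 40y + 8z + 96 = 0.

Divide the second equation by 4 to match normals: 11x - 10y + 2z = -24.
Both planes have normal n = (11, -10, 2), |n| = 15. Any point on the first plane is at distance |(-24) − (-12)|/|n| = 12/15 = 4/5 from the second.

4/5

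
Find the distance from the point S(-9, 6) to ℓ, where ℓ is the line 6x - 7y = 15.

d = |6·(-9) + (-7)·6 − 15| / √(36 + 49) = |-111|/√85 = 111/√85.

111√85/85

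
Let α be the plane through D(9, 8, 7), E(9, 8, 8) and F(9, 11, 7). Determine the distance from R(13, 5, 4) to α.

4

DE = (0, 0, 1) and DF = (0, 3, 0), so a normal is n = DE × DF = (-3, 0, 0).
Then n·(13, 5, 4) - (-27) = -12.
|n| = √(9 + 0 + 0) = 3, so the distance is |-12|/3 = 4.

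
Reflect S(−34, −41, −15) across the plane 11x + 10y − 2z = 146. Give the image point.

(54, 39, -31)

With n = (11, 10, −2), the signed offset is (n·S − 146)/|n|² = -900/225 = -4.
S' = S − 2t·n = (−34, −41, −15) − (-8)·(11, 10, −2) = (54, 39, −31).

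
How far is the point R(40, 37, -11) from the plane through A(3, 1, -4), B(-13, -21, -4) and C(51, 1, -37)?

1/3

AB = (-16, -22, 0) and AC = (48, 0, -33), so a normal is n = AB × AC = (726, -528, 1056).
Then n·(40, 37, -11) - (-2574) = 462.
|n| = √(527076 + 278784 + 1115136) = 1386, so the distance is |462|/1386 = 1/3.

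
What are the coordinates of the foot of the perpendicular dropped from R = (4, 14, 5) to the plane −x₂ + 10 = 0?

(4, 10, 5)

The perpendicular from R has direction n = (0, −1, 0): r = (4, 14, 5) + t(0, −1, 0).
Substitute into the plane: n·(R + tn) = -10 gives -14 + 1t = -10, so t = 4.
Foot = (4, 14, 5) + 4·(0, −1, 0) = (4, 10, 5).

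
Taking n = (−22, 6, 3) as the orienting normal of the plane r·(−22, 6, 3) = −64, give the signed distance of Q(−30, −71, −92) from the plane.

22/23

n·Q − (-64) = 22.
|n| = 23, so the signed distance is 22/23.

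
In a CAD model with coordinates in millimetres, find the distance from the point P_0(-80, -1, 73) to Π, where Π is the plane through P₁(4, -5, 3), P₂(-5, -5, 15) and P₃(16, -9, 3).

6

P₁P₂ = (-9, 0, 12) and P₁P₃ = (12, -4, 0), so a normal is n = P₁P₂ × P₁P₃ = (48, 144, 36).
Then n·(-80, -1, 73) - (-420) = -936.
|n| = √(2304 + 20736 + 1296) = 156, so the distance is |-936|/156 = 6.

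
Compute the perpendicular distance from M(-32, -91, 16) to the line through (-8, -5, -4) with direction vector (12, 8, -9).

2√937

Direction vector d = (12, 8, -9).
AP = (-24, -86, 20), and AP × d = (614, 24, 840).
|AP × d|² = 1083172 and |d|² = 289, so the distance is √(1083172/289) = √3748 = 2√937.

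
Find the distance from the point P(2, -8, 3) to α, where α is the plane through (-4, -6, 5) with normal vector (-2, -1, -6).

2√41/41

The plane has equation n·(r − (-4, -6, 5)) = 0, i.e. n·r = -16.
n = (-2, -1, -6); n·P − (-16) = 2; |n| = √41; distance = 2/√41.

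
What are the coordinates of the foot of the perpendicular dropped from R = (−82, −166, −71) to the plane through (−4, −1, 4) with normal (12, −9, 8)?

The perpendicular from R has direction n = (12, −9, 8): r = (−82, −166, −71) + t(12, −9, 8).
Substitute into the plane: n·(R + tn) = -7 gives -58 + 289t = -7, so t = 3/17.
Foot = (−82, −166, −71) + (3/17)·(12, −9, 8) = (−1358/17, −2849/17, −1183/17).

(-1358/17, -2849/17, -1183/17)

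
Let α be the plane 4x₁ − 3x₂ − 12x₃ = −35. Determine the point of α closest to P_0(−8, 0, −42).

The perpendicular from P_0 has direction n = (4, −3, −12): r = (−8, 0, −42) + t(4, −3, −12).
Substitute into the plane: n·(P_0 + tn) = -35 gives 472 + 169t = -35, so t = -3.
Foot = (−8, 0, −42) + (-3)·(4, −3, −12) = (−20, 9, −6).

(-20, 9, -6)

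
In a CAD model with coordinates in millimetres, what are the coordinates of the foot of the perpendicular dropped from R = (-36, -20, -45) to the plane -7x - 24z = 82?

(-22, -20, 3)

n = (-7, 0, -24), |n|² = 625, and n·R − 82 = 1250.
t = 1250/625 = 2, so the foot is R − t·n = (-36, -20, -45) − 2·(-7, 0, -24) = (-22, -20, 3).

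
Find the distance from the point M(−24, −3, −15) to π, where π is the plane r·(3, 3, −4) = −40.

19√34/34

n = (3, 3, −4); n·P − (-40) = 19; |n| = √34; distance = 19/√34.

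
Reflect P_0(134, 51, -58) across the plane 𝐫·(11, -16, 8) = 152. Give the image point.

n = (11, -16, 8), |n|² = 441, n·P_0 − 152 = 42, so t = 42/441 = 2/21.
Foot F = P_0 − (2/21)·n = (2792/21, 1103/21, -1234/21); the reflection is 2F − P_0 = (2770/21, 1135/21, -1250/21).

(2770/21, 1135/21, -1250/21)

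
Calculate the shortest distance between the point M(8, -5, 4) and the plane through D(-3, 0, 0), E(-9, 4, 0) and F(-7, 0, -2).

DE = (-6, 4, 0) and DF = (-4, 0, -2), so a normal is n = DE × DF = (-8, -12, 16).
n = (-8, -12, 16); n·P − 24 = 36; |n| = 4√29; distance = 36/(4√29) = 9/√29.

9/√29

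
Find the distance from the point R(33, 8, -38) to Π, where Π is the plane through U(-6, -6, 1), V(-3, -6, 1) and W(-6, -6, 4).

14

UV = (3, 0, 0) and UW = (0, 0, 3), so a normal is n = UV × UW = (0, -9, 0).
d = |(-9)·8 − 54| / √(0 + 81 + 0) = |-126| / 9 = 14.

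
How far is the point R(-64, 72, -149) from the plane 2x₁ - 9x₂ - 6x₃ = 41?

n = (2, -9, -6); n·P − 41 = 77; |n| = 11; distance = 77/11 = 7.

7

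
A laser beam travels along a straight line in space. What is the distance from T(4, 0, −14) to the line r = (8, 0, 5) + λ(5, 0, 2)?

Direction vector d = (5, 0, 2).
AP = (−4, 0, −19), and AP × d = (0, −87, 0).
|AP × d|² = 7569 and |d|² = 29, so the distance is √(7569/29) = √261 = 3√29.

3√29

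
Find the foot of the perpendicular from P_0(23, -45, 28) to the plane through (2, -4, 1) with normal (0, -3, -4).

(23, -216/5, 152/5)

n = (0, -3, -4), |n|² = 25, and n·P_0 − 8 = 15.
t = 15/25 = 3/5, so the foot is P_0 − t·n = (23, -45, 28) − (3/5)·(0, -3, -4) = (23, -216/5, 152/5).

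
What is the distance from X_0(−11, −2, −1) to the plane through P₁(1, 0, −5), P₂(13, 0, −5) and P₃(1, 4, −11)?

2/√13

P₁P₂ = (12, 0, 0) and P₁P₃ = (0, 4, −6), so a normal is n = P₁P₂ × P₁P₃ = (0, 72, 48).
Then n·(−11, −2, −1) − (−240) = 48.
|n| = √(0 + 5184 + 2304) = 24√13, so the distance is |48|/(24√13) = 2√13/13.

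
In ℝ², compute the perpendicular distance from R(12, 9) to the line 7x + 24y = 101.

199/25

The normal to the line is n = (7, 24) with |n| = 25.
|n·R − 101| = |300 − 101| = 199, so the distance is 199/25.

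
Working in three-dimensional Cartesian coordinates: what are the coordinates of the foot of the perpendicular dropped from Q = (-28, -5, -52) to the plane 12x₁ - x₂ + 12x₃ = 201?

The perpendicular from Q has direction n = (12, -1, 12): r = (-28, -5, -52) + λ(12, -1, 12).
Substitute into the plane: n·(Q + λn) = 201 gives -955 + 289λ = 201, so λ = 4.
Foot = (-28, -5, -52) + 4·(12, -1, 12) = (20, -9, -4).

(20, -9, -4)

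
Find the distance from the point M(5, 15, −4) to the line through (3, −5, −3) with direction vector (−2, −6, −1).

Direction vector d = (−2, −6, −1).
AP = (2, 20, −1); AP·d = -123, |AP|² = 405, |d|² = 41.
distance² = |AP|² − (AP·d)²/|d|² = 405 − 15129/41 = 36, so the distance is 6.

6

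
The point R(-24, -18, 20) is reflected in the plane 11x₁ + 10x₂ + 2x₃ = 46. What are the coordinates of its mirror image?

(20, 22, 28)

With n = (11, 10, 2), the signed offset is (n·R − 46)/|n|² = -450/225 = -2.
R' = R − 2t·n = (-24, -18, 20) − (-4)·(11, 10, 2) = (20, 22, 28).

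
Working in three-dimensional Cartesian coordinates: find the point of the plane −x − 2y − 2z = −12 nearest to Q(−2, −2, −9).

n = (−1, −2, −2), |n|² = 9, and n·Q − (-12) = 36.
t = 36/9 = 4, so the foot is Q − t·n = (−2, −2, −9) − 4·(−1, −2, −2) = (2, 6, −1).

(2, 6, -1)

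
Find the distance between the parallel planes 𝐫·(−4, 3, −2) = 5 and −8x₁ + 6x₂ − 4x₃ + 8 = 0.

9√29/29

Divide the second equation by 2 to match normals: −4x₁ + 3x₂ − 2x₃ = -4.
With common normal n = (−4, 3, −2) (|n| = √29), the distance is |5 − (-4)|/|n| = 9/√29.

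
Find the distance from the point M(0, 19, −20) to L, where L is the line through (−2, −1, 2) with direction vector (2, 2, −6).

Direction vector d = (2, 2, −6).
AP = (2, 20, −22); AP·d = 176, |AP|² = 888, |d|² = 44.
distance² = |AP|² − (AP·d)²/|d|² = 888 − 30976/44 = 184, so the distance is 2√46.

2√46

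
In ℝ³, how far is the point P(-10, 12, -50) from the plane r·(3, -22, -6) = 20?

14/23

Normal vector n = (3, -22, -6), and n·(-10, 12, -50) - 20 = -14.
|n| = √(9 + 484 + 36) = 23, so the distance is |-14|/23 = 14/23.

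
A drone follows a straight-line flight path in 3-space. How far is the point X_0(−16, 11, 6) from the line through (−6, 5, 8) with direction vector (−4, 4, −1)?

2√2

Direction vector d = (−4, 4, −1).
AP = (−10, 6, −2); AP·d = 66, |AP|² = 140, |d|² = 33.
distance² = |AP|² − (AP·d)²/|d|² = 140 − 4356/33 = 8, so the distance is 2√2.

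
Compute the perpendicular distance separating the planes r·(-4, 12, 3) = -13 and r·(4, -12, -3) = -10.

23/13

Divide the second equation by -1 to match normals: -4x₁ + 12x₂ + 3x₃ = 10.
Both planes have normal n = (-4, 12, 3), |n| = 13. Any point on the first plane is at distance |10 − (-13)|/|n| = 23/13 from the second.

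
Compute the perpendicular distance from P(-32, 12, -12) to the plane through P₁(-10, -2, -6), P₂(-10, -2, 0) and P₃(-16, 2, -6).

2√13/13

P₁P₂ = (0, 0, 6) and P₁P₃ = (-6, 4, 0), so a normal is n = P₁P₂ × P₁P₃ = (-24, -36, 0).
d = |(-24)·(-32) + (-36)·12 − 312| / √(576 + 1296 + 0) = |24| / (12√13) = 2/√13.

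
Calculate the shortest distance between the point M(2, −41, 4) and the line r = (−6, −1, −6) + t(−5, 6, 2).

2√181

Direction vector d = (−5, 6, 2).
AP = (8, −40, 10), and AP × d = (−140, −66, −152).
|AP × d|² = 47060 and |d|² = 65, so the distance is √(47060/65) = √724 = 2√181.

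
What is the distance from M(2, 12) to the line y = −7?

19

d = |0·2 + 1·12 − (-7)| / √(0 + 1) = |19|/1 = 19.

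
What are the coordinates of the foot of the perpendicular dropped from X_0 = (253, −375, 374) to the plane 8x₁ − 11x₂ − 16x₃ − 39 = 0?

(1755/7, -2603/7, 2650/7)

The perpendicular from X_0 has direction n = (8, −11, −16): r = (253, −375, 374) + t(8, −11, −16).
Substitute into the plane: n·(X_0 + tn) = 39 gives 165 + 441t = 39, so t = -2/7.
Foot = (253, −375, 374) + (-2/7)·(8, −11, −16) = (1755/7, −2603/7, 2650/7).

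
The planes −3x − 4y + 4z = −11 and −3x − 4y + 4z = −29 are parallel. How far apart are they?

With common normal n = (−3, −4, 4) (|n| = √41), the distance is |(-11) − (-29)|/|n| = 18/√41 = 18√41/41.

18√41/41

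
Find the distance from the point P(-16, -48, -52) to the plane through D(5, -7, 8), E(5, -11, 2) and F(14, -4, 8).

9√14/7

DE = (0, -4, -6) and DF = (9, 3, 0), so a normal is n = DE × DF = (18, -54, 36).
Then n·(-16, -48, -52) - 756 = -324.
|n| = √(324 + 2916 + 1296) = 18√14, so the distance is |-324|/(18√14) = 18/√14.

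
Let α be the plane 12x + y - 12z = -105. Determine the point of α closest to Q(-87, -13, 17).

n = (12, 1, -12), |n|² = 289, and n·Q − (-105) = -1156.
t = -1156/289 = -4, so the foot is Q − t·n = (-87, -13, 17) − (-4)·(12, 1, -12) = (-39, -9, -31).

(-39, -9, -31)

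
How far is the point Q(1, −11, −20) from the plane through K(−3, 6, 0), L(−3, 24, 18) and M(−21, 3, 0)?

KL = (0, 18, 18) and KM = (−18, −3, 0), so a normal is n = KL × KM = (54, −324, 324).
n = (54, −324, 324); n·P − (-2106) = -756; |n| = 54√73; distance = 756/(54√73) = 14/√73.

14√73/73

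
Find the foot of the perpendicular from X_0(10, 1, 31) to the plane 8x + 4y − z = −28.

(2, -3, 32)

n = (8, 4, −1), |n|² = 81, and n·X_0 − (-28) = 81.
t = 81/81 = 1, so the foot is X_0 − t·n = (10, 1, 31) − 1·(8, 4, −1) = (2, −3, 32).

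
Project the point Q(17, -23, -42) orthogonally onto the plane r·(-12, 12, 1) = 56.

(-7, 1, -40)

The perpendicular from Q has direction n = (-12, 12, 1): r = (17, -23, -42) + λ(-12, 12, 1).
Substitute into the plane: n·(Q + λn) = 56 gives -522 + 289λ = 56, so λ = 2.
Foot = (17, -23, -42) + 2·(-12, 12, 1) = (-7, 1, -40).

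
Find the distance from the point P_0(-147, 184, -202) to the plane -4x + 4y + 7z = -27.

7

Normal vector n = (-4, 4, 7), and n·(-147, 184, -202) - (-27) = -63.
|n| = √(16 + 16 + 49) = 9, so the distance is |-63|/9 = 7.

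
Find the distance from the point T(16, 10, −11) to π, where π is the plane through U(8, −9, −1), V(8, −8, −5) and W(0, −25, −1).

UV = (0, 1, −4) and UW = (−8, −16, 0), so a normal is n = UV × UW = (−64, 32, 8).
Then n·(16, 10, −11) − (−808) = 16.
|n| = √(4096 + 1024 + 64) = 72, so the distance is |16|/72 = 2/9.

2/9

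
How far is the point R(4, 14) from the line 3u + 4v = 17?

51/5

The normal to the line is n = (3, 4) with |n| = 5.
|n·R − 17| = |68 − 17| = 51, so the distance is 51/5.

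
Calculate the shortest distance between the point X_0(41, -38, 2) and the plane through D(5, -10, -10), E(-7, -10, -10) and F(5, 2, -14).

DE = (-12, 0, 0) and DF = (0, 12, -4), so a normal is n = DE × DF = (0, -48, -144).
d = |(-48)·(-38) + (-144)·2 − 1920| / √(0 + 2304 + 20736) = |-384| / (48√10) = 8/√10.

8/√10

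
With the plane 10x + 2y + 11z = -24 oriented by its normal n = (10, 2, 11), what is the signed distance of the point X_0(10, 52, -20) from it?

8/15

n·X_0 − (-24) = 8.
|n| = 15, so the signed distance is 8/15.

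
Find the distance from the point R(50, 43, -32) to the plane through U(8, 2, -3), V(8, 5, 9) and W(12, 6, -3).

UV = (0, 3, 12) and UW = (4, 4, 0), so a normal is n = UV × UW = (-48, 48, -12).
Then n·(50, 43, -32) - (-252) = 300.
|n| = √(2304 + 2304 + 144) = 12√33, so the distance is |300|/(12√33) = 25/√33.

25/√33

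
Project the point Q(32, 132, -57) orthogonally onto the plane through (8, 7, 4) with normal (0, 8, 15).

(32, 2204/17, -1044/17)

n = (0, 8, 15), |n|² = 289, and n·Q − 116 = 85.
t = 85/289 = 5/17, so the foot is Q − t·n = (32, 132, -57) − (5/17)·(0, 8, 15) = (32, 2204/17, -1044/17).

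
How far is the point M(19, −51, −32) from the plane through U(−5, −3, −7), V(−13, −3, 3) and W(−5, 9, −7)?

20/√41

UV = (−8, 0, 10) and UW = (0, 12, 0), so a normal is n = UV × UW = (−120, 0, −96).
n = (−120, 0, −96); n·P − 1272 = -480; |n| = 24√41; distance = 480/(24√41) = 20√41/41.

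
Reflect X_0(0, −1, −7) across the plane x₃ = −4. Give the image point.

(0, -1, -1)

With n = (0, 0, 1), the signed offset is (n·X_0 − (-4))/|n|² = -3/1 = -3.
X_0' = X_0 − 2t·n = (0, −1, −7) − (-6)·(0, 0, 1) = (0, −1, −1).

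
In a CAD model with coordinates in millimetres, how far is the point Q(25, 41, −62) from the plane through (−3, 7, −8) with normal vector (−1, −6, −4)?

The plane has equation n·(r − (−3, 7, −8)) = 0, i.e. n·r = -7.
Then n·(25, 41, −62) − (−7) = −16.
|n| = √(1 + 36 + 16) = √53, so the distance is |-16|/√53 = 16√53/53.

16√53/53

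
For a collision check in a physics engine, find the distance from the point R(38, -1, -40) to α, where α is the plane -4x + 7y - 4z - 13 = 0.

4/3

Normal vector n = (-4, 7, -4), and n·(38, -1, -40) - 13 = -12.
|n| = √(16 + 49 + 16) = 9, so the distance is |-12|/9 = 4/3.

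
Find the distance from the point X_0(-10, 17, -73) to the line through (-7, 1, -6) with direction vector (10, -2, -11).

Direction vector d = (10, -2, -11).
AP = (-3, 16, -67), and AP × d = (-310, -703, -154).
|AP × d|² = 614025 and |d|² = 225, so the distance is √(614025/225) = √2729.

√2729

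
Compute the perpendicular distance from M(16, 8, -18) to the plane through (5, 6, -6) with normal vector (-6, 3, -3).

4√6/3

The plane has equation n·(r − (5, 6, -6)) = 0, i.e. n·r = 6.
d = |(-6)·16 + 3·8 + (-3)·(-18) − 6| / √(36 + 9 + 9) = |-24| / (3√6) = 4√6/3.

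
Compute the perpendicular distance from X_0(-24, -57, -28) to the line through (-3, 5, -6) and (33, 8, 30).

√3613

A direction vector is d = (36, 3, 36).
AP = (-21, -62, -22), and AP × d = (-2166, -36, 2169).
|AP × d|² = 9397413 and |d|² = 2601, so the distance is √(9397413/2601) = √3613.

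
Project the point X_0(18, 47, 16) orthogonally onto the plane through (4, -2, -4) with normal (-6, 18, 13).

(30, 11, -10)

The perpendicular from X_0 has direction n = (-6, 18, 13): r = (18, 47, 16) + t(-6, 18, 13).
Substitute into the plane: n·(X_0 + tn) = -112 gives 946 + 529t = -112, so t = -2.
Foot = (18, 47, 16) + (-2)·(-6, 18, 13) = (30, 11, -10).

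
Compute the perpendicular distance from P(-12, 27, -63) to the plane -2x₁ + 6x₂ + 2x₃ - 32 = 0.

14√11/11

d = |(-2)·(-12) + 6·27 + 2·(-63) − 32| / √(4 + 36 + 4) = |28| / (2√11) = 14/√11.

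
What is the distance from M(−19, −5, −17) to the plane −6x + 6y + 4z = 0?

4√22/11

Normal vector n = (−6, 6, 4), and n·(−19, −5, −17) − 0 = 16.
|n| = √(36 + 36 + 16) = 2√22, so the distance is |16|/(2√22) = 8/√22.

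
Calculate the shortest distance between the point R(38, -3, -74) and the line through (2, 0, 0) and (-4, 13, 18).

2√505

A direction vector is d = (-6, 13, 18).
AP = (36, -3, -74), and AP × d = (908, -204, 450).
|AP × d|² = 1068580 and |d|² = 529, so the distance is √(1068580/529) = √2020 = 2√505.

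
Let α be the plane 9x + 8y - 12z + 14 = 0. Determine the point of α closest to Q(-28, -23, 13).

n = (9, 8, -12), |n|² = 289, and n·Q − (-14) = -578.
t = -578/289 = -2, so the foot is Q − t·n = (-28, -23, 13) − (-2)·(9, 8, -12) = (-10, -7, -11).

(-10, -7, -11)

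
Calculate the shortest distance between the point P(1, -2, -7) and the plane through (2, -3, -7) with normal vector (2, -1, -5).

The plane has equation n·(r − (2, -3, -7)) = 0, i.e. n·r = 42.
Then n·(1, -2, -7) - 42 = -3.
|n| = √(4 + 1 + 25) = √30, so the distance is |-3|/√30 = √30/10.

√30/10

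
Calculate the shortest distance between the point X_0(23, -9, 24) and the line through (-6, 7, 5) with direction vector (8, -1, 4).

9√2

Direction vector d = (8, -1, 4).
AP = (29, -16, 19), and AP × d = (-45, 36, 99).
|AP × d|² = 13122 and |d|² = 81, so the distance is √(13122/81) = √162 = 9√2.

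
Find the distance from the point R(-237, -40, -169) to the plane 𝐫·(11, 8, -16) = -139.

Normal vector n = (11, 8, -16), and n·(-237, -40, -169) - (-139) = -84.
|n| = √(121 + 64 + 256) = 21, so the distance is |-84|/21 = 4.

4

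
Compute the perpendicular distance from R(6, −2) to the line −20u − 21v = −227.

The normal to the line is n = (−20, −21) with |n| = 29.
|n·R − (-227)| = |-78 − (-227)| = 149, so the distance is 149/29.

149/29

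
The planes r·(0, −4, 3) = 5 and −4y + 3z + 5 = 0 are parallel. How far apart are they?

2

Both planes have normal n = (0, −4, 3), |n| = 5. Any point on the first plane is at distance |(-5) − 5|/|n| = 10/5 = 2 from the second.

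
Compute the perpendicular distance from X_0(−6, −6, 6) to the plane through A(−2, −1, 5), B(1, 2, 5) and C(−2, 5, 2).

AB = (3, 3, 0) and AC = (0, 6, −3), so a normal is n = AB × AC = (−9, 9, 18).
d = |(-9)·(-6) + 9·(-6) + 18·6 − 99| / √(81 + 81 + 324) = |9| / (9√6) = √6/6.

1/√6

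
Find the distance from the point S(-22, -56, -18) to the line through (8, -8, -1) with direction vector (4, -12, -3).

2√493

Direction vector d = (4, -12, -3).
AP = (-30, -48, -17), and AP × d = (-60, -158, 552).
|AP × d|² = 333268 and |d|² = 169, so the distance is √(333268/169) = √1972 = 2√493.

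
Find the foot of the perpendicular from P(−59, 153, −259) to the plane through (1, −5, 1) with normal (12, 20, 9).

n = (12, 20, 9), |n|² = 625, and n·P − (-79) = 100.
t = 100/625 = 4/25, so the foot is P − t·n = (−59, 153, −259) − (4/25)·(12, 20, 9) = (−1523/25, 749/5, −6511/25).

(-1523/25, 749/5, -6511/25)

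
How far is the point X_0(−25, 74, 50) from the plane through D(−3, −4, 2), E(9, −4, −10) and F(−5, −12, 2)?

DE = (12, 0, −12) and DF = (−2, −8, 0), so a normal is n = DE × DF = (−96, 24, −96).
n = (−96, 24, −96); n·P − 0 = -624; |n| = 24√33; distance = 624/(24√33) = 26√33/33.

26/√33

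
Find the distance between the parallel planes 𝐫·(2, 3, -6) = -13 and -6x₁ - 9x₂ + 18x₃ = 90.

17/7

Divide the second equation by -3 to match normals: 2x₁ + 3x₂ - 6x₃ = -30.
Both planes have normal n = (2, 3, -6), |n| = 7. Any point on the first plane is at distance |(-30) − (-13)|/|n| = 17/7 from the second.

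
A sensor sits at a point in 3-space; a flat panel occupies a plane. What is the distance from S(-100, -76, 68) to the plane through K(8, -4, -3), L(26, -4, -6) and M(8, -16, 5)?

KL = (18, 0, -3) and KM = (0, -12, 8), so a normal is n = KL × KM = (-36, -144, -216).
d = |(-36)·(-100) + (-144)·(-76) + (-216)·68 − 936| / √(1296 + 20736 + 46656) = |-1080| / (36√53) = 30/√53.

30√53/53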